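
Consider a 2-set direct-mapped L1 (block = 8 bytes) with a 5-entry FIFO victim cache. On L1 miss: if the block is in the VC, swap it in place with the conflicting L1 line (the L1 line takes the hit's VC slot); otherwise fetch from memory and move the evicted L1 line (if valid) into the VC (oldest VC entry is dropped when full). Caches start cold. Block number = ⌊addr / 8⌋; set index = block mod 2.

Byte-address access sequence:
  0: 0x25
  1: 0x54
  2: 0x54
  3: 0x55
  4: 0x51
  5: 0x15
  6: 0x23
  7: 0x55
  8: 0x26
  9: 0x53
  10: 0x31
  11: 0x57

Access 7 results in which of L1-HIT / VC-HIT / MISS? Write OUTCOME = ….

#0 0x25→b4/s0 MISS; vc=[]
#1 0x54→b10/s0 MISS; vc=[4]
#2 0x54→b10/s0 L1-HIT; vc=[4]
#3 0x55→b10/s0 L1-HIT; vc=[4]
#4 0x51→b10/s0 L1-HIT; vc=[4]
#5 0x15→b2/s0 MISS; vc=[4,10]
#6 0x23→b4/s0 VC-HIT; vc=[2,10]
#7 0x55→b10/s0 VC-HIT; vc=[2,4]
#8 0x26→b4/s0 VC-HIT; vc=[2,10]
#9 0x53→b10/s0 VC-HIT; vc=[2,4]
#10 0x31→b6/s0 MISS; vc=[2,4,10]
#11 0x57→b10/s0 VC-HIT; vc=[2,4,6]

OUTCOME = VC-HIT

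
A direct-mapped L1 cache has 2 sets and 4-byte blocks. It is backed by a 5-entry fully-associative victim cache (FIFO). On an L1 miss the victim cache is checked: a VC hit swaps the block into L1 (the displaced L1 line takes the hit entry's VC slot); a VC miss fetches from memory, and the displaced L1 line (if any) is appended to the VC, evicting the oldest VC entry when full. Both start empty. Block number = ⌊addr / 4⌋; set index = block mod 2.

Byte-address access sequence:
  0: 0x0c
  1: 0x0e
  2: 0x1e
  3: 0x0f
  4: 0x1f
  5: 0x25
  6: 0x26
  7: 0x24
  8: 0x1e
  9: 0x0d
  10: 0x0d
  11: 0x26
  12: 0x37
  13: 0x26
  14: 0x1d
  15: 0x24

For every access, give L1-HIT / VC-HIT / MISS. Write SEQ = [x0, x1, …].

  [0] addr=0xc blk=3 s=1: MISS | VC []
  [1] addr=0xe blk=3 s=1: L1-HIT | VC []
  [2] addr=0x1e blk=7 s=1: MISS | VC [3]
  [3] addr=0xf blk=3 s=1: VC-HIT | VC [7]
  [4] addr=0x1f blk=7 s=1: VC-HIT | VC [3]
  [5] addr=0x25 blk=9 s=1: MISS | VC [3, 7]
  [6] addr=0x26 blk=9 s=1: L1-HIT | VC [3, 7]
  [7] addr=0x24 blk=9 s=1: L1-HIT | VC [3, 7]
  [8] addr=0x1e blk=7 s=1: VC-HIT | VC [3, 9]
  [9] addr=0xd blk=3 s=1: VC-HIT | VC [7, 9]
  [10] addr=0xd blk=3 s=1: L1-HIT | VC [7, 9]
  [11] addr=0x26 blk=9 s=1: VC-HIT | VC [7, 3]
  [12] addr=0x37 blk=13 s=1: MISS | VC [7, 3, 9]
  [13] addr=0x26 blk=9 s=1: VC-HIT | VC [7, 3, 13]
  [14] addr=0x1d blk=7 s=1: VC-HIT | VC [9, 3, 13]
  [15] addr=0x24 blk=9 s=1: VC-HIT | VC [7, 3, 13]

SEQ = [MISS, L1-HIT, MISS, VC-HIT, VC-HIT, MISS, L1-HIT, L1-HIT, VC-HIT, VC-HIT, L1-HIT, VC-HIT, MISS, VC-HIT, VC-HIT, VC-HIT]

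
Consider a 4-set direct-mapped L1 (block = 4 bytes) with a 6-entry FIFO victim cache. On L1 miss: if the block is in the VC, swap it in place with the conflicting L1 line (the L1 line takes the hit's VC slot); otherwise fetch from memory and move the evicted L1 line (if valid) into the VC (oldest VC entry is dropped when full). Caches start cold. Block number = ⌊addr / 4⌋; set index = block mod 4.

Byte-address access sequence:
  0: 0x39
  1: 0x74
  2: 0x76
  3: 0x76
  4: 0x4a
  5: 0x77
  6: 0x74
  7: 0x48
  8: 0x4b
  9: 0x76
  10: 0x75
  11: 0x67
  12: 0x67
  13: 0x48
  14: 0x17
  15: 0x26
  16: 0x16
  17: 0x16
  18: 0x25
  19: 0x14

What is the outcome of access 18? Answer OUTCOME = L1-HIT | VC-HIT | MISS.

#0 0x39→b14/s2 MISS; vc=[]
#1 0x74→b29/s1 MISS; vc=[]
#2 0x76→b29/s1 L1-HIT; vc=[]
#3 0x76→b29/s1 L1-HIT; vc=[]
#4 0x4a→b18/s2 MISS; vc=[14]
#5 0x77→b29/s1 L1-HIT; vc=[14]
#6 0x74→b29/s1 L1-HIT; vc=[14]
#7 0x48→b18/s2 L1-HIT; vc=[14]
#8 0x4b→b18/s2 L1-HIT; vc=[14]
#9 0x76→b29/s1 L1-HIT; vc=[14]
#10 0x75→b29/s1 L1-HIT; vc=[14]
#11 0x67→b25/s1 MISS; vc=[14,29]
#12 0x67→b25/s1 L1-HIT; vc=[14,29]
#13 0x48→b18/s2 L1-HIT; vc=[14,29]
#14 0x17→b5/s1 MISS; vc=[14,29,25]
#15 0x26→b9/s1 MISS; vc=[14,29,25,5]
#16 0x16→b5/s1 VC-HIT; vc=[14,29,25,9]
#17 0x16→b5/s1 L1-HIT; vc=[14,29,25,9]
#18 0x25→b9/s1 VC-HIT; vc=[14,29,25,5]
#19 0x14→b5/s1 VC-HIT; vc=[14,29,25,9]

OUTCOME = VC-HIT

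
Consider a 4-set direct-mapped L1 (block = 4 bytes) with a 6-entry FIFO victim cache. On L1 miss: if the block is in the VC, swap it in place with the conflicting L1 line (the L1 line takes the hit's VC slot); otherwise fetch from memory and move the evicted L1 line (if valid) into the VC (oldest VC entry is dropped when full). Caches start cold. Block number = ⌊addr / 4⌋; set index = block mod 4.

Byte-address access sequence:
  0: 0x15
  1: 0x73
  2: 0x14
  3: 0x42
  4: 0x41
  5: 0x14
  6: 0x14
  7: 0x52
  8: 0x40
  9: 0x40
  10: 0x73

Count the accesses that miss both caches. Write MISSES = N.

MISSES = 4

0: 0x15 (blk 5, set 1) → MISS  vc=[]
1: 0x73 (blk 28, set 0) → MISS  vc=[]
2: 0x14 (blk 5, set 1) → L1-HIT  vc=[]
3: 0x42 (blk 16, set 0) → MISS  vc=[28]
4: 0x41 (blk 16, set 0) → L1-HIT  vc=[28]
5: 0x14 (blk 5, set 1) → L1-HIT  vc=[28]
6: 0x14 (blk 5, set 1) → L1-HIT  vc=[28]
7: 0x52 (blk 20, set 0) → MISS  vc=[28, 16]
8: 0x40 (blk 16, set 0) → VC-HIT  vc=[28, 20]
9: 0x40 (blk 16, set 0) → L1-HIT  vc=[28, 20]
10: 0x73 (blk 28, set 0) → VC-HIT  vc=[16, 20]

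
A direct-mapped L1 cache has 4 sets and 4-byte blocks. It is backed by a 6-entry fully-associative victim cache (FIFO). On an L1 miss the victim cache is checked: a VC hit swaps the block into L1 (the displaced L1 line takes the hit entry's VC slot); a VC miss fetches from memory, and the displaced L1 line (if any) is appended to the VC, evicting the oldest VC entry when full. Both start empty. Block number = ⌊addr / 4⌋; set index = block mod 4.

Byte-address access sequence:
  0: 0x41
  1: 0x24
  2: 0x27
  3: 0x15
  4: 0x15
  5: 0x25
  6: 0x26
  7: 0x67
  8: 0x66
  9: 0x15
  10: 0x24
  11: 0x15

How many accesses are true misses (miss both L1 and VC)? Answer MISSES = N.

MISSES = 4

0: 0x41 (blk 16, set 0) → MISS  vc=[]
1: 0x24 (blk 9, set 1) → MISS  vc=[]
2: 0x27 (blk 9, set 1) → L1-HIT  vc=[]
3: 0x15 (blk 5, set 1) → MISS  vc=[9]
4: 0x15 (blk 5, set 1) → L1-HIT  vc=[9]
5: 0x25 (blk 9, set 1) → VC-HIT  vc=[5]
6: 0x26 (blk 9, set 1) → L1-HIT  vc=[5]
7: 0x67 (blk 25, set 1) → MISS  vc=[5, 9]
8: 0x66 (blk 25, set 1) → L1-HIT  vc=[5, 9]
9: 0x15 (blk 5, set 1) → VC-HIT  vc=[25, 9]
10: 0x24 (blk 9, set 1) → VC-HIT  vc=[25, 5]
11: 0x15 (blk 5, set 1) → VC-HIT  vc=[25, 9]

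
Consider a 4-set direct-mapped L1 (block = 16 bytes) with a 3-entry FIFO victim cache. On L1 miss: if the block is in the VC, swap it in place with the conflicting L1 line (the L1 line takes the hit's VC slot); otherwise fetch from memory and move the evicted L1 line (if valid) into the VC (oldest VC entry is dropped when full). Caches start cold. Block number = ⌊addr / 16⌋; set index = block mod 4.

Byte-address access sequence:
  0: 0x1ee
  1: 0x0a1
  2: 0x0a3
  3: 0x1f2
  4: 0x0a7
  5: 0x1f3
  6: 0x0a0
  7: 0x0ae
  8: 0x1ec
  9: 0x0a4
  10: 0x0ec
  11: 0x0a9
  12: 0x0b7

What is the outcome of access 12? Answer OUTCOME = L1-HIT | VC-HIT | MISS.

OUTCOME = MISS

0: 0x1ee (blk 30, set 2) → MISS  vc=[]
1: 0xa1 (blk 10, set 2) → MISS  vc=[30]
2: 0xa3 (blk 10, set 2) → L1-HIT  vc=[30]
3: 0x1f2 (blk 31, set 3) → MISS  vc=[30]
4: 0xa7 (blk 10, set 2) → L1-HIT  vc=[30]
5: 0x1f3 (blk 31, set 3) → L1-HIT  vc=[30]
6: 0xa0 (blk 10, set 2) → L1-HIT  vc=[30]
7: 0xae (blk 10, set 2) → L1-HIT  vc=[30]
8: 0x1ec (blk 30, set 2) → VC-HIT  vc=[10]
9: 0xa4 (blk 10, set 2) → VC-HIT  vc=[30]
10: 0xec (blk 14, set 2) → MISS  vc=[30, 10]
11: 0xa9 (blk 10, set 2) → VC-HIT  vc=[30, 14]
12: 0xb7 (blk 11, set 3) → MISS  vc=[30, 14, 31]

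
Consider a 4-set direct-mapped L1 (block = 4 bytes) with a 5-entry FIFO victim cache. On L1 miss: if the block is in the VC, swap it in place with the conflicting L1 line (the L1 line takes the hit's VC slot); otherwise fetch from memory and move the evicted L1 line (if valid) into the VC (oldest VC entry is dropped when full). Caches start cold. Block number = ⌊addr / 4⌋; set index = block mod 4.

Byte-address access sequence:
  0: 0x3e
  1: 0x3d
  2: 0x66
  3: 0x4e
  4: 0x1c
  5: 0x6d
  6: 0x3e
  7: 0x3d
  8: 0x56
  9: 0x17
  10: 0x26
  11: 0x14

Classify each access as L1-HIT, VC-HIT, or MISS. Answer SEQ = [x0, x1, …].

  [0] addr=0x3e blk=15 s=3: MISS | VC []
  [1] addr=0x3d blk=15 s=3: L1-HIT | VC []
  [2] addr=0x66 blk=25 s=1: MISS | VC []
  [3] addr=0x4e blk=19 s=3: MISS | VC [15]
  [4] addr=0x1c blk=7 s=3: MISS | VC [15, 19]
  [5] addr=0x6d blk=27 s=3: MISS | VC [15, 19, 7]
  [6] addr=0x3e blk=15 s=3: VC-HIT | VC [27, 19, 7]
  [7] addr=0x3d blk=15 s=3: L1-HIT | VC [27, 19, 7]
  [8] addr=0x56 blk=21 s=1: MISS | VC [27, 19, 7, 25]
  [9] addr=0x17 blk=5 s=1: MISS | VC [27, 19, 7, 25, 21]
  [10] addr=0x26 blk=9 s=1: MISS | VC [19, 7, 25, 21, 5]
  [11] addr=0x14 blk=5 s=1: VC-HIT | VC [19, 7, 25, 21, 9]

SEQ = [MISS, L1-HIT, MISS, MISS, MISS, MISS, VC-HIT, L1-HIT, MISS, MISS, MISS, VC-HIT]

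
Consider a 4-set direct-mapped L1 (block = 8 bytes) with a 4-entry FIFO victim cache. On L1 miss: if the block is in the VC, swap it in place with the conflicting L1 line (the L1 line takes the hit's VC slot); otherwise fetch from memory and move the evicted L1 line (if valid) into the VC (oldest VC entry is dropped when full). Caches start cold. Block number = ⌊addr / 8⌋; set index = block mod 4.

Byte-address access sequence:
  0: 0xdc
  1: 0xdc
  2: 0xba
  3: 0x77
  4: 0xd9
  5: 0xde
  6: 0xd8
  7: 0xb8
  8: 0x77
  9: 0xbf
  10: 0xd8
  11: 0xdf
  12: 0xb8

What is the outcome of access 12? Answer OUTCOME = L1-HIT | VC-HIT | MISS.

OUTCOME = VC-HIT

0: 0xdc (blk 27, set 3) → MISS  vc=[]
1: 0xdc (blk 27, set 3) → L1-HIT  vc=[]
2: 0xba (blk 23, set 3) → MISS  vc=[27]
3: 0x77 (blk 14, set 2) → MISS  vc=[27]
4: 0xd9 (blk 27, set 3) → VC-HIT  vc=[23]
5: 0xde (blk 27, set 3) → L1-HIT  vc=[23]
6: 0xd8 (blk 27, set 3) → L1-HIT  vc=[23]
7: 0xb8 (blk 23, set 3) → VC-HIT  vc=[27]
8: 0x77 (blk 14, set 2) → L1-HIT  vc=[27]
9: 0xbf (blk 23, set 3) → L1-HIT  vc=[27]
10: 0xd8 (blk 27, set 3) → VC-HIT  vc=[23]
11: 0xdf (blk 27, set 3) → L1-HIT  vc=[23]
12: 0xb8 (blk 23, set 3) → VC-HIT  vc=[27]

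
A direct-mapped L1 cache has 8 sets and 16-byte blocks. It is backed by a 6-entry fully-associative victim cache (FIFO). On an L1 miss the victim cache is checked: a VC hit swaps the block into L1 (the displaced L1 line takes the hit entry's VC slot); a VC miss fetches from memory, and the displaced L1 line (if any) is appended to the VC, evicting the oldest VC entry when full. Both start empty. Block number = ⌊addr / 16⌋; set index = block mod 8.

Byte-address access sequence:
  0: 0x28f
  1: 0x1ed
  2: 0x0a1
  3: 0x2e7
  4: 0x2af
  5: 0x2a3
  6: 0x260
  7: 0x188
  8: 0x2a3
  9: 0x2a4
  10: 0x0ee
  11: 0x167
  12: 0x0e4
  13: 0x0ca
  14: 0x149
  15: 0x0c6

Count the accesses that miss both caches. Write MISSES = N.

#0 0x28f→b40/s0 MISS; vc=[]
#1 0x1ed→b30/s6 MISS; vc=[]
#2 0xa1→b10/s2 MISS; vc=[]
#3 0x2e7→b46/s6 MISS; vc=[30]
#4 0x2af→b42/s2 MISS; vc=[30,10]
#5 0x2a3→b42/s2 L1-HIT; vc=[30,10]
#6 0x260→b38/s6 MISS; vc=[30,10,46]
#7 0x188→b24/s0 MISS; vc=[30,10,46,40]
#8 0x2a3→b42/s2 L1-HIT; vc=[30,10,46,40]
#9 0x2a4→b42/s2 L1-HIT; vc=[30,10,46,40]
#10 0xee→b14/s6 MISS; vc=[30,10,46,40,38]
#11 0x167→b22/s6 MISS; vc=[30,10,46,40,38,14]
#12 0xe4→b14/s6 VC-HIT; vc=[30,10,46,40,38,22]
#13 0xca→b12/s4 MISS; vc=[30,10,46,40,38,22]
#14 0x149→b20/s4 MISS; vc=[10,46,40,38,22,12]
#15 0xc6→b12/s4 VC-HIT; vc=[10,46,40,38,22,20]

MISSES = 11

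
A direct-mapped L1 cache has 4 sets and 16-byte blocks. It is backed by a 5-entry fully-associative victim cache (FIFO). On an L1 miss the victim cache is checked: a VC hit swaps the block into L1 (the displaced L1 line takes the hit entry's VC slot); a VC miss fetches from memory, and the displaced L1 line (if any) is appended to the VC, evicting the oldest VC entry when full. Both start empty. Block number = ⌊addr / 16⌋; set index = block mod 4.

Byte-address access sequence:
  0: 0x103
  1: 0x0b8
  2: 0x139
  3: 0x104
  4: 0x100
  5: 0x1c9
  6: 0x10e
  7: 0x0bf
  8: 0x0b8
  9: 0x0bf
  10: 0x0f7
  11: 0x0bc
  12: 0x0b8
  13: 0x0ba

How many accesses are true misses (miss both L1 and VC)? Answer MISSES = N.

MISSES = 5

0: 0x103 (blk 16, set 0) → MISS  vc=[]
1: 0xb8 (blk 11, set 3) → MISS  vc=[]
2: 0x139 (blk 19, set 3) → MISS  vc=[11]
3: 0x104 (blk 16, set 0) → L1-HIT  vc=[11]
4: 0x100 (blk 16, set 0) → L1-HIT  vc=[11]
5: 0x1c9 (blk 28, set 0) → MISS  vc=[11, 16]
6: 0x10e (blk 16, set 0) → VC-HIT  vc=[11, 28]
7: 0xbf (blk 11, set 3) → VC-HIT  vc=[19, 28]
8: 0xb8 (blk 11, set 3) → L1-HIT  vc=[19, 28]
9: 0xbf (blk 11, set 3) → L1-HIT  vc=[19, 28]
10: 0xf7 (blk 15, set 3) → MISS  vc=[19, 28, 11]
11: 0xbc (blk 11, set 3) → VC-HIT  vc=[19, 28, 15]
12: 0xb8 (blk 11, set 3) → L1-HIT  vc=[19, 28, 15]
13: 0xba (blk 11, set 3) → L1-HIT  vc=[19, 28, 15]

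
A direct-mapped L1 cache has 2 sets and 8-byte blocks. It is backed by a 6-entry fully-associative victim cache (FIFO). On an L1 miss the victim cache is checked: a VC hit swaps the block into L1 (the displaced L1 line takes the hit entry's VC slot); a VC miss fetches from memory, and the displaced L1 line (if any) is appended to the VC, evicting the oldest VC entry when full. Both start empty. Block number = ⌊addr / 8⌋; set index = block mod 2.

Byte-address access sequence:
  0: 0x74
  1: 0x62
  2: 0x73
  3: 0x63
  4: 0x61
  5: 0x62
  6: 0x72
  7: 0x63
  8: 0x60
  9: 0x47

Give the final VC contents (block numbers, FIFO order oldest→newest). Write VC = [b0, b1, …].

VC = [14, 12]

  [0] addr=0x74 blk=14 s=0: MISS | VC []
  [1] addr=0x62 blk=12 s=0: MISS | VC [14]
  [2] addr=0x73 blk=14 s=0: VC-HIT | VC [12]
  [3] addr=0x63 blk=12 s=0: VC-HIT | VC [14]
  [4] addr=0x61 blk=12 s=0: L1-HIT | VC [14]
  [5] addr=0x62 blk=12 s=0: L1-HIT | VC [14]
  [6] addr=0x72 blk=14 s=0: VC-HIT | VC [12]
  [7] addr=0x63 blk=12 s=0: VC-HIT | VC [14]
  [8] addr=0x60 blk=12 s=0: L1-HIT | VC [14]
  [9] addr=0x47 blk=8 s=0: MISS | VC [14, 12]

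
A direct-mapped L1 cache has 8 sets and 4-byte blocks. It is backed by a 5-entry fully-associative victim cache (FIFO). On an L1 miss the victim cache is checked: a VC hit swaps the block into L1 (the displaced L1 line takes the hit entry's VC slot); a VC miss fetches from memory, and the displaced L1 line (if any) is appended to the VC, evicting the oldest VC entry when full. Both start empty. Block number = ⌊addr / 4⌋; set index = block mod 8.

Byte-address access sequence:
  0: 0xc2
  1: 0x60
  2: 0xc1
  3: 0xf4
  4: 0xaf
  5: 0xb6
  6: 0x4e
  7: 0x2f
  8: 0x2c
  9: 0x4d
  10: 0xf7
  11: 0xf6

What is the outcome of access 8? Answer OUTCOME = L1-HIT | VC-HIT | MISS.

OUTCOME = L1-HIT

0: 0xc2 (blk 48, set 0) → MISS  vc=[]
1: 0x60 (blk 24, set 0) → MISS  vc=[48]
2: 0xc1 (blk 48, set 0) → VC-HIT  vc=[24]
3: 0xf4 (blk 61, set 5) → MISS  vc=[24]
4: 0xaf (blk 43, set 3) → MISS  vc=[24]
5: 0xb6 (blk 45, set 5) → MISS  vc=[24, 61]
6: 0x4e (blk 19, set 3) → MISS  vc=[24, 61, 43]
7: 0x2f (blk 11, set 3) → MISS  vc=[24, 61, 43, 19]
8: 0x2c (blk 11, set 3) → L1-HIT  vc=[24, 61, 43, 19]
9: 0x4d (blk 19, set 3) → VC-HIT  vc=[24, 61, 43, 11]
10: 0xf7 (blk 61, set 5) → VC-HIT  vc=[24, 45, 43, 11]
11: 0xf6 (blk 61, set 5) → L1-HIT  vc=[24, 45, 43, 11]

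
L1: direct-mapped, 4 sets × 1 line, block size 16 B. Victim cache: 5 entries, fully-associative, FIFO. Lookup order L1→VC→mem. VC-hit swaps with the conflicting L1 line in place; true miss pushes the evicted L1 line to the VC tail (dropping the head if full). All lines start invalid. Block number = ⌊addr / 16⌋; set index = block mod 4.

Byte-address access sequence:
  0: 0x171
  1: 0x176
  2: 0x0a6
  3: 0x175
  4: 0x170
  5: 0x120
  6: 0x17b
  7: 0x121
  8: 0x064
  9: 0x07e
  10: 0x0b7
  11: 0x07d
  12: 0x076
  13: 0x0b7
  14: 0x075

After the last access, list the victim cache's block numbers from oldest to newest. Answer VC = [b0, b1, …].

VC = [10, 18, 23, 11]

#0 0x171→b23/s3 MISS; vc=[]
#1 0x176→b23/s3 L1-HIT; vc=[]
#2 0xa6→b10/s2 MISS; vc=[]
#3 0x175→b23/s3 L1-HIT; vc=[]
#4 0x170→b23/s3 L1-HIT; vc=[]
#5 0x120→b18/s2 MISS; vc=[10]
#6 0x17b→b23/s3 L1-HIT; vc=[10]
#7 0x121→b18/s2 L1-HIT; vc=[10]
#8 0x64→b6/s2 MISS; vc=[10,18]
#9 0x7e→b7/s3 MISS; vc=[10,18,23]
#10 0xb7→b11/s3 MISS; vc=[10,18,23,7]
#11 0x7d→b7/s3 VC-HIT; vc=[10,18,23,11]
#12 0x76→b7/s3 L1-HIT; vc=[10,18,23,11]
#13 0xb7→b11/s3 VC-HIT; vc=[10,18,23,7]
#14 0x75→b7/s3 VC-HIT; vc=[10,18,23,11]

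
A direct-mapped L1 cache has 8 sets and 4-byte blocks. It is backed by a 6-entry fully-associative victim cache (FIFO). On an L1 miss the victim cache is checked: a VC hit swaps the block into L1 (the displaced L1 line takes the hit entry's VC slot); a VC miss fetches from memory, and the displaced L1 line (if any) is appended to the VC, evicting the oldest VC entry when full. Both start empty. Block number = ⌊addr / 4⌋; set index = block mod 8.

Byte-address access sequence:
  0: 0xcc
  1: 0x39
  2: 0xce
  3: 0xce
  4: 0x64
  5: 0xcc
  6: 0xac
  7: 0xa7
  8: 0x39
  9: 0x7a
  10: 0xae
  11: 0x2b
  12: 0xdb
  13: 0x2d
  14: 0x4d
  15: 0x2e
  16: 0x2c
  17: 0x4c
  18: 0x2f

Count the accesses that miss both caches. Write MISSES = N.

MISSES = 10

#0 0xcc→b51/s3 MISS; vc=[]
#1 0x39→b14/s6 MISS; vc=[]
#2 0xce→b51/s3 L1-HIT; vc=[]
#3 0xce→b51/s3 L1-HIT; vc=[]
#4 0x64→b25/s1 MISS; vc=[]
#5 0xcc→b51/s3 L1-HIT; vc=[]
#6 0xac→b43/s3 MISS; vc=[51]
#7 0xa7→b41/s1 MISS; vc=[51,25]
#8 0x39→b14/s6 L1-HIT; vc=[51,25]
#9 0x7a→b30/s6 MISS; vc=[51,25,14]
#10 0xae→b43/s3 L1-HIT; vc=[51,25,14]
#11 0x2b→b10/s2 MISS; vc=[51,25,14]
#12 0xdb→b54/s6 MISS; vc=[51,25,14,30]
#13 0x2d→b11/s3 MISS; vc=[51,25,14,30,43]
#14 0x4d→b19/s3 MISS; vc=[51,25,14,30,43,11]
#15 0x2e→b11/s3 VC-HIT; vc=[51,25,14,30,43,19]
#16 0x2c→b11/s3 L1-HIT; vc=[51,25,14,30,43,19]
#17 0x4c→b19/s3 VC-HIT; vc=[51,25,14,30,43,11]
#18 0x2f→b11/s3 VC-HIT; vc=[51,25,14,30,43,19]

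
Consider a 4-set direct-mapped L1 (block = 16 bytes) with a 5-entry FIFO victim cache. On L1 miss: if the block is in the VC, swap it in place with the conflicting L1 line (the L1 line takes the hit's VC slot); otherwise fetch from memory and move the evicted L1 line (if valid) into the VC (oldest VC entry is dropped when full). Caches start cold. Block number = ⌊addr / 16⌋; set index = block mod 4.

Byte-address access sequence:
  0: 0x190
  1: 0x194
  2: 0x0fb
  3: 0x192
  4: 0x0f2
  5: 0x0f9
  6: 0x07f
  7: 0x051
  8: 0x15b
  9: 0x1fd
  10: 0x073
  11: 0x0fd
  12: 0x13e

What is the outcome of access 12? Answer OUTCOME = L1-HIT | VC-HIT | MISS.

OUTCOME = MISS

0: 0x190 (blk 25, set 1) → MISS  vc=[]
1: 0x194 (blk 25, set 1) → L1-HIT  vc=[]
2: 0xfb (blk 15, set 3) → MISS  vc=[]
3: 0x192 (blk 25, set 1) → L1-HIT  vc=[]
4: 0xf2 (blk 15, set 3) → L1-HIT  vc=[]
5: 0xf9 (blk 15, set 3) → L1-HIT  vc=[]
6: 0x7f (blk 7, set 3) → MISS  vc=[15]
7: 0x51 (blk 5, set 1) → MISS  vc=[15, 25]
8: 0x15b (blk 21, set 1) → MISS  vc=[15, 25, 5]
9: 0x1fd (blk 31, set 3) → MISS  vc=[15, 25, 5, 7]
10: 0x73 (blk 7, set 3) → VC-HIT  vc=[15, 25, 5, 31]
11: 0xfd (blk 15, set 3) → VC-HIT  vc=[7, 25, 5, 31]
12: 0x13e (blk 19, set 3) → MISS  vc=[7, 25, 5, 31, 15]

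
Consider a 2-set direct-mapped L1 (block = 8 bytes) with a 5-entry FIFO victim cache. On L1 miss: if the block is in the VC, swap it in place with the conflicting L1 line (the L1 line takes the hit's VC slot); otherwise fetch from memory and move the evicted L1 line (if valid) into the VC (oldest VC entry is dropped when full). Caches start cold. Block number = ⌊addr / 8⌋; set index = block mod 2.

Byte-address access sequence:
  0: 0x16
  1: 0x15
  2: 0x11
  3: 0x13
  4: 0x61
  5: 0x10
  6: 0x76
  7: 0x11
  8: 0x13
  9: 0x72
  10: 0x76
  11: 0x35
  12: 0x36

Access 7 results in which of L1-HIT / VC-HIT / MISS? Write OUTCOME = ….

OUTCOME = VC-HIT

#0 0x16→b2/s0 MISS; vc=[]
#1 0x15→b2/s0 L1-HIT; vc=[]
#2 0x11→b2/s0 L1-HIT; vc=[]
#3 0x13→b2/s0 L1-HIT; vc=[]
#4 0x61→b12/s0 MISS; vc=[2]
#5 0x10→b2/s0 VC-HIT; vc=[12]
#6 0x76→b14/s0 MISS; vc=[12,2]
#7 0x11→b2/s0 VC-HIT; vc=[12,14]
#8 0x13→b2/s0 L1-HIT; vc=[12,14]
#9 0x72→b14/s0 VC-HIT; vc=[12,2]
#10 0x76→b14/s0 L1-HIT; vc=[12,2]
#11 0x35→b6/s0 MISS; vc=[12,2,14]
#12 0x36→b6/s0 L1-HIT; vc=[12,2,14]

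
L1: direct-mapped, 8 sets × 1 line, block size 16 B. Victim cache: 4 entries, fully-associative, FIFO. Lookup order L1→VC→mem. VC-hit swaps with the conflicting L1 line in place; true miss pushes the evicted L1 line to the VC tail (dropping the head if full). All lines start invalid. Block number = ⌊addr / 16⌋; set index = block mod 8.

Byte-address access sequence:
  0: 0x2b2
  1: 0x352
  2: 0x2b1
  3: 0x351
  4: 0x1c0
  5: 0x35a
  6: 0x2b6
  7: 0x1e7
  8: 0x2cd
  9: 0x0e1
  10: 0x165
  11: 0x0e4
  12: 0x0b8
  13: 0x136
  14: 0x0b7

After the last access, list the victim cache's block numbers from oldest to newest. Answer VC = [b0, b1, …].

VC = [30, 22, 43, 19]

0: 0x2b2 (blk 43, set 3) → MISS  vc=[]
1: 0x352 (blk 53, set 5) → MISS  vc=[]
2: 0x2b1 (blk 43, set 3) → L1-HIT  vc=[]
3: 0x351 (blk 53, set 5) → L1-HIT  vc=[]
4: 0x1c0 (blk 28, set 4) → MISS  vc=[]
5: 0x35a (blk 53, set 5) → L1-HIT  vc=[]
6: 0x2b6 (blk 43, set 3) → L1-HIT  vc=[]
7: 0x1e7 (blk 30, set 6) → MISS  vc=[]
8: 0x2cd (blk 44, set 4) → MISS  vc=[28]
9: 0xe1 (blk 14, set 6) → MISS  vc=[28, 30]
10: 0x165 (blk 22, set 6) → MISS  vc=[28, 30, 14]
11: 0xe4 (blk 14, set 6) → VC-HIT  vc=[28, 30, 22]
12: 0xb8 (blk 11, set 3) → MISS  vc=[28, 30, 22, 43]
13: 0x136 (blk 19, set 3) → MISS  vc=[30, 22, 43, 11]
14: 0xb7 (blk 11, set 3) → VC-HIT  vc=[30, 22, 43, 19]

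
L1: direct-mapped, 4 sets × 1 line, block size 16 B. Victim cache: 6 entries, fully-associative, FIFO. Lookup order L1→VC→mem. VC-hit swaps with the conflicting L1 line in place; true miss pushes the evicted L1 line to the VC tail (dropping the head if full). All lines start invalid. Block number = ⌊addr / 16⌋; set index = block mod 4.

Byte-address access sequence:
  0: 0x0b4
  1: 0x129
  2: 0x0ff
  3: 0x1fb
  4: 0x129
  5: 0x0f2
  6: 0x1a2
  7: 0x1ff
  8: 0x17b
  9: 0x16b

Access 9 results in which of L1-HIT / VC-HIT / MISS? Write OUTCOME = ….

  [0] addr=0xb4 blk=11 s=3: MISS | VC []
  [1] addr=0x129 blk=18 s=2: MISS | VC []
  [2] addr=0xff blk=15 s=3: MISS | VC [11]
  [3] addr=0x1fb blk=31 s=3: MISS | VC [11, 15]
  [4] addr=0x129 blk=18 s=2: L1-HIT | VC [11, 15]
  [5] addr=0xf2 blk=15 s=3: VC-HIT | VC [11, 31]
  [6] addr=0x1a2 blk=26 s=2: MISS | VC [11, 31, 18]
  [7] addr=0x1ff blk=31 s=3: VC-HIT | VC [11, 15, 18]
  [8] addr=0x17b blk=23 s=3: MISS | VC [11, 15, 18, 31]
  [9] addr=0x16b blk=22 s=2: MISS | VC [11, 15, 18, 31, 26]

OUTCOME = MISS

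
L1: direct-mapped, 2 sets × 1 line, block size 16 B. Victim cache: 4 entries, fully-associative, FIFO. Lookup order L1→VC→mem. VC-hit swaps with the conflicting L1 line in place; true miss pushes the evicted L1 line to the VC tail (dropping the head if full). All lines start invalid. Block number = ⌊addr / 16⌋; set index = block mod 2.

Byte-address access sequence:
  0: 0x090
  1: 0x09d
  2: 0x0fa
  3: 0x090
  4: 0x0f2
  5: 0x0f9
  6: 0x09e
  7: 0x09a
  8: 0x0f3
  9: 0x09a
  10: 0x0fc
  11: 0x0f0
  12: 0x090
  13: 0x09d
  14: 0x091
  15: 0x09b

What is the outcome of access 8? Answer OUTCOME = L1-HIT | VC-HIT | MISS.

#0 0x90→b9/s1 MISS; vc=[]
#1 0x9d→b9/s1 L1-HIT; vc=[]
#2 0xfa→b15/s1 MISS; vc=[9]
#3 0x90→b9/s1 VC-HIT; vc=[15]
#4 0xf2→b15/s1 VC-HIT; vc=[9]
#5 0xf9→b15/s1 L1-HIT; vc=[9]
#6 0x9e→b9/s1 VC-HIT; vc=[15]
#7 0x9a→b9/s1 L1-HIT; vc=[15]
#8 0xf3→b15/s1 VC-HIT; vc=[9]
#9 0x9a→b9/s1 VC-HIT; vc=[15]
#10 0xfc→b15/s1 VC-HIT; vc=[9]
#11 0xf0→b15/s1 L1-HIT; vc=[9]
#12 0x90→b9/s1 VC-HIT; vc=[15]
#13 0x9d→b9/s1 L1-HIT; vc=[15]
#14 0x91→b9/s1 L1-HIT; vc=[15]
#15 0x9b→b9/s1 L1-HIT; vc=[15]

OUTCOME = VC-HIT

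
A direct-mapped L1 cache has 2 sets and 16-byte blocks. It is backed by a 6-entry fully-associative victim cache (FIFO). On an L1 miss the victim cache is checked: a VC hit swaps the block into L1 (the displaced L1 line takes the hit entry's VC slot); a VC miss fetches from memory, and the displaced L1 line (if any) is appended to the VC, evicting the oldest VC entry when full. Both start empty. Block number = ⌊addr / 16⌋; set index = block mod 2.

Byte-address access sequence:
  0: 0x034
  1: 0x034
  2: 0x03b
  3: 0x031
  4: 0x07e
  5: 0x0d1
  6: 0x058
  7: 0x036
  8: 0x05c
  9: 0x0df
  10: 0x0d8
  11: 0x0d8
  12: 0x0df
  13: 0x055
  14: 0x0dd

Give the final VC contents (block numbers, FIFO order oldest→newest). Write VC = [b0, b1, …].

0: 0x34 (blk 3, set 1) → MISS  vc=[]
1: 0x34 (blk 3, set 1) → L1-HIT  vc=[]
2: 0x3b (blk 3, set 1) → L1-HIT  vc=[]
3: 0x31 (blk 3, set 1) → L1-HIT  vc=[]
4: 0x7e (blk 7, set 1) → MISS  vc=[3]
5: 0xd1 (blk 13, set 1) → MISS  vc=[3, 7]
6: 0x58 (blk 5, set 1) → MISS  vc=[3, 7, 13]
7: 0x36 (blk 3, set 1) → VC-HIT  vc=[5, 7, 13]
8: 0x5c (blk 5, set 1) → VC-HIT  vc=[3, 7, 13]
9: 0xdf (blk 13, set 1) → VC-HIT  vc=[3, 7, 5]
10: 0xd8 (blk 13, set 1) → L1-HIT  vc=[3, 7, 5]
11: 0xd8 (blk 13, set 1) → L1-HIT  vc=[3, 7, 5]
12: 0xdf (blk 13, set 1) → L1-HIT  vc=[3, 7, 5]
13: 0x55 (blk 5, set 1) → VC-HIT  vc=[3, 7, 13]
14: 0xdd (blk 13, set 1) → VC-HIT  vc=[3, 7, 5]

VC = [3, 7, 5]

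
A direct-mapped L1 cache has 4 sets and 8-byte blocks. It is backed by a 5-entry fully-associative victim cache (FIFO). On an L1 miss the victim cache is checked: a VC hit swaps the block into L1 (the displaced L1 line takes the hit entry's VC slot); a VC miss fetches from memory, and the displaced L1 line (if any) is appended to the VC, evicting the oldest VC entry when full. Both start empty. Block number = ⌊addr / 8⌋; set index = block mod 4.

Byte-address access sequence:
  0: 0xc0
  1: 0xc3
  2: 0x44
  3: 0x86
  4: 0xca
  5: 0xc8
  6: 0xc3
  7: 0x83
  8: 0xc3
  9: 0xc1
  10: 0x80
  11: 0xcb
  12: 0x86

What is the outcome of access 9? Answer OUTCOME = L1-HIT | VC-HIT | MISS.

OUTCOME = L1-HIT

  [0] addr=0xc0 blk=24 s=0: MISS | VC []
  [1] addr=0xc3 blk=24 s=0: L1-HIT | VC []
  [2] addr=0x44 blk=8 s=0: MISS | VC [24]
  [3] addr=0x86 blk=16 s=0: MISS | VC [24, 8]
  [4] addr=0xca blk=25 s=1: MISS | VC [24, 8]
  [5] addr=0xc8 blk=25 s=1: L1-HIT | VC [24, 8]
  [6] addr=0xc3 blk=24 s=0: VC-HIT | VC [16, 8]
  [7] addr=0x83 blk=16 s=0: VC-HIT | VC [24, 8]
  [8] addr=0xc3 blk=24 s=0: VC-HIT | VC [16, 8]
  [9] addr=0xc1 blk=24 s=0: L1-HIT | VC [16, 8]
  [10] addr=0x80 blk=16 s=0: VC-HIT | VC [24, 8]
  [11] addr=0xcb blk=25 s=1: L1-HIT | VC [24, 8]
  [12] addr=0x86 blk=16 s=0: L1-HIT | VC [24, 8]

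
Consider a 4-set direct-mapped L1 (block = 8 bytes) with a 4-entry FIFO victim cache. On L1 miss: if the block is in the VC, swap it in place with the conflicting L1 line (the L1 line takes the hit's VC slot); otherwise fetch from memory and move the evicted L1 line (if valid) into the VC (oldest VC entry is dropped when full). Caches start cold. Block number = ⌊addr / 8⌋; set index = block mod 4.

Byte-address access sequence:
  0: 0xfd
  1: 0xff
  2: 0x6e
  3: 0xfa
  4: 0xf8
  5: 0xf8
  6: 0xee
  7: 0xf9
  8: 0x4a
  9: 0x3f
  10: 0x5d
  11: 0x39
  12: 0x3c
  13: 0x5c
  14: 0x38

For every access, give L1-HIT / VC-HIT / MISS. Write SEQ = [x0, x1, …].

SEQ = [MISS, L1-HIT, MISS, L1-HIT, L1-HIT, L1-HIT, MISS, L1-HIT, MISS, MISS, MISS, VC-HIT, L1-HIT, VC-HIT, VC-HIT]

#0 0xfd→b31/s3 MISS; vc=[]
#1 0xff→b31/s3 L1-HIT; vc=[]
#2 0x6e→b13/s1 MISS; vc=[]
#3 0xfa→b31/s3 L1-HIT; vc=[]
#4 0xf8→b31/s3 L1-HIT; vc=[]
#5 0xf8→b31/s3 L1-HIT; vc=[]
#6 0xee→b29/s1 MISS; vc=[13]
#7 0xf9→b31/s3 L1-HIT; vc=[13]
#8 0x4a→b9/s1 MISS; vc=[13,29]
#9 0x3f→b7/s3 MISS; vc=[13,29,31]
#10 0x5d→b11/s3 MISS; vc=[13,29,31,7]
#11 0x39→b7/s3 VC-HIT; vc=[13,29,31,11]
#12 0x3c→b7/s3 L1-HIT; vc=[13,29,31,11]
#13 0x5c→b11/s3 VC-HIT; vc=[13,29,31,7]
#14 0x38→b7/s3 VC-HIT; vc=[13,29,31,11]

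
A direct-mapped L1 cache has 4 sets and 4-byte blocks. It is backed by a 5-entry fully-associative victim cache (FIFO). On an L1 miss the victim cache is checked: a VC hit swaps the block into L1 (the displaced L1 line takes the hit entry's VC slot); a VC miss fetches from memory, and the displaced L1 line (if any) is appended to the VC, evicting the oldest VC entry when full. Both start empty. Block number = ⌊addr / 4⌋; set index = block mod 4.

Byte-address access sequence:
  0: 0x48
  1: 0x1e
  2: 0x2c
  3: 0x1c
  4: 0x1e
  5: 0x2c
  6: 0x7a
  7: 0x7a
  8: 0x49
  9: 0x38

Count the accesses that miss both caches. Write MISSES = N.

#0 0x48→b18/s2 MISS; vc=[]
#1 0x1e→b7/s3 MISS; vc=[]
#2 0x2c→b11/s3 MISS; vc=[7]
#3 0x1c→b7/s3 VC-HIT; vc=[11]
#4 0x1e→b7/s3 L1-HIT; vc=[11]
#5 0x2c→b11/s3 VC-HIT; vc=[7]
#6 0x7a→b30/s2 MISS; vc=[7,18]
#7 0x7a→b30/s2 L1-HIT; vc=[7,18]
#8 0x49→b18/s2 VC-HIT; vc=[7,30]
#9 0x38→b14/s2 MISS; vc=[7,30,18]

MISSES = 5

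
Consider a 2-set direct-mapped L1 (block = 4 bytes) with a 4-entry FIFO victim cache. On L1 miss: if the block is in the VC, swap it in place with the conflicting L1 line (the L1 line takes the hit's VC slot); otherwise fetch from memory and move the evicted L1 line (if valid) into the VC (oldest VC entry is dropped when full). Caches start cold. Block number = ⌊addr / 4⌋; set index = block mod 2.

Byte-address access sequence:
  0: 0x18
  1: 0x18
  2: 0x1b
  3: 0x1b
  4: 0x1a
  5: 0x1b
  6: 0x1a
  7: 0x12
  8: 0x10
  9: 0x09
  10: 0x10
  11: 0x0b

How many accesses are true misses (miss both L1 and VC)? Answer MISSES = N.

MISSES = 3

#0 0x18→b6/s0 MISS; vc=[]
#1 0x18→b6/s0 L1-HIT; vc=[]
#2 0x1b→b6/s0 L1-HIT; vc=[]
#3 0x1b→b6/s0 L1-HIT; vc=[]
#4 0x1a→b6/s0 L1-HIT; vc=[]
#5 0x1b→b6/s0 L1-HIT; vc=[]
#6 0x1a→b6/s0 L1-HIT; vc=[]
#7 0x12→b4/s0 MISS; vc=[6]
#8 0x10→b4/s0 L1-HIT; vc=[6]
#9 0x9→b2/s0 MISS; vc=[6,4]
#10 0x10→b4/s0 VC-HIT; vc=[6,2]
#11 0xb→b2/s0 VC-HIT; vc=[6,4]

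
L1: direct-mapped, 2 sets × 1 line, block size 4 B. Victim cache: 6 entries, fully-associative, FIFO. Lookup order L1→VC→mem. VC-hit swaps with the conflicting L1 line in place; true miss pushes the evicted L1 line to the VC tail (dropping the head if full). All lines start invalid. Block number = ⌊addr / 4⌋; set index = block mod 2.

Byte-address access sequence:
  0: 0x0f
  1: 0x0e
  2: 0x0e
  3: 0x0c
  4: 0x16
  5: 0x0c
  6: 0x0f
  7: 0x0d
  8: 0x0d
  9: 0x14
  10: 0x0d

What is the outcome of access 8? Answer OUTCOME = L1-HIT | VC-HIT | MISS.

  [0] addr=0xf blk=3 s=1: MISS | VC []
  [1] addr=0xe blk=3 s=1: L1-HIT | VC []
  [2] addr=0xe blk=3 s=1: L1-HIT | VC []
  [3] addr=0xc blk=3 s=1: L1-HIT | VC []
  [4] addr=0x16 blk=5 s=1: MISS | VC [3]
  [5] addr=0xc blk=3 s=1: VC-HIT | VC [5]
  [6] addr=0xf blk=3 s=1: L1-HIT | VC [5]
  [7] addr=0xd blk=3 s=1: L1-HIT | VC [5]
  [8] addr=0xd blk=3 s=1: L1-HIT | VC [5]
  [9] addr=0x14 blk=5 s=1: VC-HIT | VC [3]
  [10] addr=0xd blk=3 s=1: VC-HIT | VC [5]

OUTCOME = L1-HIT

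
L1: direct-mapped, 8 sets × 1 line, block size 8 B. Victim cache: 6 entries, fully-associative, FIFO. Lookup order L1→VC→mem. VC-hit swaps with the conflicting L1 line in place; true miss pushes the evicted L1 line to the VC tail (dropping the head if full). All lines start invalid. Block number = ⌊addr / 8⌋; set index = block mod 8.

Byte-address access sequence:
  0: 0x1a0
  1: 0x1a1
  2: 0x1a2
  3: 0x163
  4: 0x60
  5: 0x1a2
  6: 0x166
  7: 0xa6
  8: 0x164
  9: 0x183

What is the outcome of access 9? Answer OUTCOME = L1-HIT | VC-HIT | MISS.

OUTCOME = MISS

#0 0x1a0→b52/s4 MISS; vc=[]
#1 0x1a1→b52/s4 L1-HIT; vc=[]
#2 0x1a2→b52/s4 L1-HIT; vc=[]
#3 0x163→b44/s4 MISS; vc=[52]
#4 0x60→b12/s4 MISS; vc=[52,44]
#5 0x1a2→b52/s4 VC-HIT; vc=[12,44]
#6 0x166→b44/s4 VC-HIT; vc=[12,52]
#7 0xa6→b20/s4 MISS; vc=[12,52,44]
#8 0x164→b44/s4 VC-HIT; vc=[12,52,20]
#9 0x183→b48/s0 MISS; vc=[12,52,20]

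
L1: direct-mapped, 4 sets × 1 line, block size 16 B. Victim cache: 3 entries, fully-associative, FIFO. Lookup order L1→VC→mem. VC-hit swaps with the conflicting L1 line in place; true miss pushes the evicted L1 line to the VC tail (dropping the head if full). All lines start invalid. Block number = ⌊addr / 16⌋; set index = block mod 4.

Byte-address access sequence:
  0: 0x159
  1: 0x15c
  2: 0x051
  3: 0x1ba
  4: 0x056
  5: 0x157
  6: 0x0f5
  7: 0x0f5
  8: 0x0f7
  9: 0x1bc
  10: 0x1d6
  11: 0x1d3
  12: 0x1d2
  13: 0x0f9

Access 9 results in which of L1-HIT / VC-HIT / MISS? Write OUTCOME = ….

OUTCOME = VC-HIT

0: 0x159 (blk 21, set 1) → MISS  vc=[]
1: 0x15c (blk 21, set 1) → L1-HIT  vc=[]
2: 0x51 (blk 5, set 1) → MISS  vc=[21]
3: 0x1ba (blk 27, set 3) → MISS  vc=[21]
4: 0x56 (blk 5, set 1) → L1-HIT  vc=[21]
5: 0x157 (blk 21, set 1) → VC-HIT  vc=[5]
6: 0xf5 (blk 15, set 3) → MISS  vc=[5, 27]
7: 0xf5 (blk 15, set 3) → L1-HIT  vc=[5, 27]
8: 0xf7 (blk 15, set 3) → L1-HIT  vc=[5, 27]
9: 0x1bc (blk 27, set 3) → VC-HIT  vc=[5, 15]
10: 0x1d6 (blk 29, set 1) → MISS  vc=[5, 15, 21]
11: 0x1d3 (blk 29, set 1) → L1-HIT  vc=[5, 15, 21]
12: 0x1d2 (blk 29, set 1) → L1-HIT  vc=[5, 15, 21]
13: 0xf9 (blk 15, set 3) → VC-HIT  vc=[5, 27, 21]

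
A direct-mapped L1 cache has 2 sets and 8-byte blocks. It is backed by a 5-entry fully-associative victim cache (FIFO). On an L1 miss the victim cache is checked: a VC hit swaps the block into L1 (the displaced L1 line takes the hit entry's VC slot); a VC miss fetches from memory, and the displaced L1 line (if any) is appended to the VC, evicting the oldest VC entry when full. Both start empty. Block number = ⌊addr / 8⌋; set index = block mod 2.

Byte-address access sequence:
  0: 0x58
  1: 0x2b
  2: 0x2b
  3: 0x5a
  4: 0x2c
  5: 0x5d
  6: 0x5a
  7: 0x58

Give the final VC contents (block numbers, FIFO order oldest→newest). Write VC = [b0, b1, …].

#0 0x58→b11/s1 MISS; vc=[]
#1 0x2b→b5/s1 MISS; vc=[11]
#2 0x2b→b5/s1 L1-HIT; vc=[11]
#3 0x5a→b11/s1 VC-HIT; vc=[5]
#4 0x2c→b5/s1 VC-HIT; vc=[11]
#5 0x5d→b11/s1 VC-HIT; vc=[5]
#6 0x5a→b11/s1 L1-HIT; vc=[5]
#7 0x58→b11/s1 L1-HIT; vc=[5]

VC = [5]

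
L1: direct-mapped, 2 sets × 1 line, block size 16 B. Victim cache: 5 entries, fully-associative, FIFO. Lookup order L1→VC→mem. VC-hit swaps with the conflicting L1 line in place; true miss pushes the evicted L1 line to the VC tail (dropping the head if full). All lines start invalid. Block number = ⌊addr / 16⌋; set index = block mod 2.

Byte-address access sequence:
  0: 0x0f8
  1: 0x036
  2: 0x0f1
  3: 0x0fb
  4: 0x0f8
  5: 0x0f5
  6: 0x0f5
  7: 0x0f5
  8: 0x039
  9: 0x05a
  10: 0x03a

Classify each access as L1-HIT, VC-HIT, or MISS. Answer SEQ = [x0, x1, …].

  [0] addr=0xf8 blk=15 s=1: MISS | VC []
  [1] addr=0x36 blk=3 s=1: MISS | VC [15]
  [2] addr=0xf1 blk=15 s=1: VC-HIT | VC [3]
  [3] addr=0xfb blk=15 s=1: L1-HIT | VC [3]
  [4] addr=0xf8 blk=15 s=1: L1-HIT | VC [3]
  [5] addr=0xf5 blk=15 s=1: L1-HIT | VC [3]
  [6] addr=0xf5 blk=15 s=1: L1-HIT | VC [3]
  [7] addr=0xf5 blk=15 s=1: L1-HIT | VC [3]
  [8] addr=0x39 blk=3 s=1: VC-HIT | VC [15]
  [9] addr=0x5a blk=5 s=1: MISS | VC [15, 3]
  [10] addr=0x3a blk=3 s=1: VC-HIT | VC [15, 5]

SEQ = [MISS, MISS, VC-HIT, L1-HIT, L1-HIT, L1-HIT, L1-HIT, L1-HIT, VC-HIT, MISS, VC-HIT]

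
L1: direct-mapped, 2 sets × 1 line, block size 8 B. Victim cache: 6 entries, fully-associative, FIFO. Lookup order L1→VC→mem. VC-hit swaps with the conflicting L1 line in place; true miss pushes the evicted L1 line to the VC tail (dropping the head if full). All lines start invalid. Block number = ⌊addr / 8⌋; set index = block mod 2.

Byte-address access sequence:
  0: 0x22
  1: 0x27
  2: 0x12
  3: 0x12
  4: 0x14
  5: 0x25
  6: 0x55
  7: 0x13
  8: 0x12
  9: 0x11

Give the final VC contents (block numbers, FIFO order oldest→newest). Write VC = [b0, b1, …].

VC = [10, 4]

  [0] addr=0x22 blk=4 s=0: MISS | VC []
  [1] addr=0x27 blk=4 s=0: L1-HIT | VC []
  [2] addr=0x12 blk=2 s=0: MISS | VC [4]
  [3] addr=0x12 blk=2 s=0: L1-HIT | VC [4]
  [4] addr=0x14 blk=2 s=0: L1-HIT | VC [4]
  [5] addr=0x25 blk=4 s=0: VC-HIT | VC [2]
  [6] addr=0x55 blk=10 s=0: MISS | VC [2, 4]
  [7] addr=0x13 blk=2 s=0: VC-HIT | VC [10, 4]
  [8] addr=0x12 blk=2 s=0: L1-HIT | VC [10, 4]
  [9] addr=0x11 blk=2 s=0: L1-HIT | VC [10, 4]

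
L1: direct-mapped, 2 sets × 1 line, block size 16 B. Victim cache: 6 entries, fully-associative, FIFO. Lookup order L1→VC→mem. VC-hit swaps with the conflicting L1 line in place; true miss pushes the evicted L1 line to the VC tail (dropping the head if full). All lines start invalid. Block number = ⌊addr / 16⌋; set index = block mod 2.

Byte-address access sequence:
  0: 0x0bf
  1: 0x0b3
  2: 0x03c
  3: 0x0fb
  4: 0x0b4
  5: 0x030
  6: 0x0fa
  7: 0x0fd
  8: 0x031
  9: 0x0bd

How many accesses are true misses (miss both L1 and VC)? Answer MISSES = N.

MISSES = 3

#0 0xbf→b11/s1 MISS; vc=[]
#1 0xb3→b11/s1 L1-HIT; vc=[]
#2 0x3c→b3/s1 MISS; vc=[11]
#3 0xfb→b15/s1 MISS; vc=[11,3]
#4 0xb4→b11/s1 VC-HIT; vc=[15,3]
#5 0x30→b3/s1 VC-HIT; vc=[15,11]
#6 0xfa→b15/s1 VC-HIT; vc=[3,11]
#7 0xfd→b15/s1 L1-HIT; vc=[3,11]
#8 0x31→b3/s1 VC-HIT; vc=[15,11]
#9 0xbd→b11/s1 VC-HIT; vc=[15,3]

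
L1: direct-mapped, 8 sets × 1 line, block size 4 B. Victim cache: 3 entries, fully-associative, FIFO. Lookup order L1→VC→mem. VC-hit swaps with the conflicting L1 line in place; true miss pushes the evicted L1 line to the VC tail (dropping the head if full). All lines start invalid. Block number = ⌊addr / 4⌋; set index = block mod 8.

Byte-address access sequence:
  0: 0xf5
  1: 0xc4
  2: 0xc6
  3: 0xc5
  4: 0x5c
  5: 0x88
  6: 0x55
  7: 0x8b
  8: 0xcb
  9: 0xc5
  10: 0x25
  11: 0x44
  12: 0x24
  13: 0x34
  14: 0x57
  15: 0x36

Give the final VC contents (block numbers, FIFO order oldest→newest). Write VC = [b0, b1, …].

  [0] addr=0xf5 blk=61 s=5: MISS | VC []
  [1] addr=0xc4 blk=49 s=1: MISS | VC []
  [2] addr=0xc6 blk=49 s=1: L1-HIT | VC []
  [3] addr=0xc5 blk=49 s=1: L1-HIT | VC []
  [4] addr=0x5c blk=23 s=7: MISS | VC []
  [5] addr=0x88 blk=34 s=2: MISS | VC []
  [6] addr=0x55 blk=21 s=5: MISS | VC [61]
  [7] addr=0x8b blk=34 s=2: L1-HIT | VC [61]
  [8] addr=0xcb blk=50 s=2: MISS | VC [61, 34]
  [9] addr=0xc5 blk=49 s=1: L1-HIT | VC [61, 34]
  [10] addr=0x25 blk=9 s=1: MISS | VC [61, 34, 49]
  [11] addr=0x44 blk=17 s=1: MISS | VC [34, 49, 9]
  [12] addr=0x24 blk=9 s=1: VC-HIT | VC [34, 49, 17]
  [13] addr=0x34 blk=13 s=5: MISS | VC [49, 17, 21]
  [14] addr=0x57 blk=21 s=5: VC-HIT | VC [49, 17, 13]
  [15] addr=0x36 blk=13 s=5: VC-HIT | VC [49, 17, 21]

VC = [49, 17, 21]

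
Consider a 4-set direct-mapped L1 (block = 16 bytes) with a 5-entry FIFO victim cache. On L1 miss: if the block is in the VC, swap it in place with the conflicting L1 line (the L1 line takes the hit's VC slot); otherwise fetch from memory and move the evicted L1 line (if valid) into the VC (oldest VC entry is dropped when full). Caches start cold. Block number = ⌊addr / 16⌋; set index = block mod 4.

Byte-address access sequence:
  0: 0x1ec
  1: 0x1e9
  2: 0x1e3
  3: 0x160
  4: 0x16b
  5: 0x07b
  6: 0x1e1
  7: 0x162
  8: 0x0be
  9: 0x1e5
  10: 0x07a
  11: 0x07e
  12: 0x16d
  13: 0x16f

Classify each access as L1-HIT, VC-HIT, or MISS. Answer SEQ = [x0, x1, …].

#0 0x1ec→b30/s2 MISS; vc=[]
#1 0x1e9→b30/s2 L1-HIT; vc=[]
#2 0x1e3→b30/s2 L1-HIT; vc=[]
#3 0x160→b22/s2 MISS; vc=[30]
#4 0x16b→b22/s2 L1-HIT; vc=[30]
#5 0x7b→b7/s3 MISS; vc=[30]
#6 0x1e1→b30/s2 VC-HIT; vc=[22]
#7 0x162→b22/s2 VC-HIT; vc=[30]
#8 0xbe→b11/s3 MISS; vc=[30,7]
#9 0x1e5→b30/s2 VC-HIT; vc=[22,7]
#10 0x7a→b7/s3 VC-HIT; vc=[22,11]
#11 0x7e→b7/s3 L1-HIT; vc=[22,11]
#12 0x16d→b22/s2 VC-HIT; vc=[30,11]
#13 0x16f→b22/s2 L1-HIT; vc=[30,11]

SEQ = [MISS, L1-HIT, L1-HIT, MISS, L1-HIT, MISS, VC-HIT, VC-HIT, MISS, VC-HIT, VC-HIT, L1-HIT, VC-HIT, L1-HIT]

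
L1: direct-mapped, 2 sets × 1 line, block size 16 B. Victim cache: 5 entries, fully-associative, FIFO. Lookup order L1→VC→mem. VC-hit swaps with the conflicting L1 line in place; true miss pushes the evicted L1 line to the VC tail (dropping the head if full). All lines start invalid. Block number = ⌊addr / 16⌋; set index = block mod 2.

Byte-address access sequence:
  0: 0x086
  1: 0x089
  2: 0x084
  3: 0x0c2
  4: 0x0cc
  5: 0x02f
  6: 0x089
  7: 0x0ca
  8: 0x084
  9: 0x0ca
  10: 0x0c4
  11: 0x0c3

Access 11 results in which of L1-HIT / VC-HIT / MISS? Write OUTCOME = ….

OUTCOME = L1-HIT

#0 0x86→b8/s0 MISS; vc=[]
#1 0x89→b8/s0 L1-HIT; vc=[]
#2 0x84→b8/s0 L1-HIT; vc=[]
#3 0xc2→b12/s0 MISS; vc=[8]
#4 0xcc→b12/s0 L1-HIT; vc=[8]
#5 0x2f→b2/s0 MISS; vc=[8,12]
#6 0x89→b8/s0 VC-HIT; vc=[2,12]
#7 0xca→b12/s0 VC-HIT; vc=[2,8]
#8 0x84→b8/s0 VC-HIT; vc=[2,12]
#9 0xca→b12/s0 VC-HIT; vc=[2,8]
#10 0xc4→b12/s0 L1-HIT; vc=[2,8]
#11 0xc3→b12/s0 L1-HIT; vc=[2,8]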